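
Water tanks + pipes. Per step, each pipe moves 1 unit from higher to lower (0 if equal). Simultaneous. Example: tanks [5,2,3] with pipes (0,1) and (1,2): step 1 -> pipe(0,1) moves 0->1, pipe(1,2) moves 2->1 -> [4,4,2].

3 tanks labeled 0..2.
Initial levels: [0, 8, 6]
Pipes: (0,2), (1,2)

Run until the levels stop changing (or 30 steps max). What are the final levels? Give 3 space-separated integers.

Step 1: flows [2->0,1->2] -> levels [1 7 6]
Step 2: flows [2->0,1->2] -> levels [2 6 6]
Step 3: flows [2->0,1=2] -> levels [3 6 5]
Step 4: flows [2->0,1->2] -> levels [4 5 5]
Step 5: flows [2->0,1=2] -> levels [5 5 4]
Step 6: flows [0->2,1->2] -> levels [4 4 6]
Step 7: flows [2->0,2->1] -> levels [5 5 4]
  -> period-2 cycle: step 7 state = step 5 state; never stabilizes
  -> state at step 30: (30-5) mod 2 = 1, same as step 6 -> [4 4 6]

Answer: 4 4 6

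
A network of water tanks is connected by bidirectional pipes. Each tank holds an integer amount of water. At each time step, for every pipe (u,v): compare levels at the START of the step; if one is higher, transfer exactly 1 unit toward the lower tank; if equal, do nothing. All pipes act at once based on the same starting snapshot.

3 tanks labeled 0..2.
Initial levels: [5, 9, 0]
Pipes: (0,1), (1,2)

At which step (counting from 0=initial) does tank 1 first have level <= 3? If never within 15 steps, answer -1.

Answer: -1

Derivation:
Step 1: flows [1->0,1->2] -> levels [6 7 1]
Step 2: flows [1->0,1->2] -> levels [7 5 2]
Step 3: flows [0->1,1->2] -> levels [6 5 3]
Step 4: flows [0->1,1->2] -> levels [5 5 4]
Step 5: flows [0=1,1->2] -> levels [5 4 5]
Step 6: flows [0->1,2->1] -> levels [4 6 4]
Step 7: flows [1->0,1->2] -> levels [5 4 5]
  -> period-2 cycle (repeats step 5); tank 1 never drops to <=3
Tank 1 never reaches <=3 within 15 steps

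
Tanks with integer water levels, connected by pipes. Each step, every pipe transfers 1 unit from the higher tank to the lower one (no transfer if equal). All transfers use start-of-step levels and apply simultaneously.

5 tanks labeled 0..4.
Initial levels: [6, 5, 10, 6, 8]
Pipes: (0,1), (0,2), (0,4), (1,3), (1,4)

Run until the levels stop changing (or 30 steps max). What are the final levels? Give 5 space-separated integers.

Answer: 9 5 7 7 7

Derivation:
Step 1: flows [0->1,2->0,4->0,3->1,4->1] -> levels [7 8 9 5 6]
Step 2: flows [1->0,2->0,0->4,1->3,1->4] -> levels [8 5 8 6 8]
Step 3: flows [0->1,0=2,0=4,3->1,4->1] -> levels [7 8 8 5 7]
Step 4: flows [1->0,2->0,0=4,1->3,1->4] -> levels [9 5 7 6 8]
Step 5: flows [0->1,0->2,0->4,3->1,4->1] -> levels [6 8 8 5 8]
Step 6: flows [1->0,2->0,4->0,1->3,1=4] -> levels [9 6 7 6 7]
Step 7: flows [0->1,0->2,0->4,1=3,4->1] -> levels [6 8 8 6 7]
Step 8: flows [1->0,2->0,4->0,1->3,1->4] -> levels [9 5 7 7 7]
Step 9: flows [0->1,0->2,0->4,3->1,4->1] -> levels [6 8 8 6 7]
  -> period-2 cycle: step 9 state = step 7 state; never stabilizes
  -> state at step 30: (30-7) mod 2 = 1, same as step 8 -> [9 5 7 7 7]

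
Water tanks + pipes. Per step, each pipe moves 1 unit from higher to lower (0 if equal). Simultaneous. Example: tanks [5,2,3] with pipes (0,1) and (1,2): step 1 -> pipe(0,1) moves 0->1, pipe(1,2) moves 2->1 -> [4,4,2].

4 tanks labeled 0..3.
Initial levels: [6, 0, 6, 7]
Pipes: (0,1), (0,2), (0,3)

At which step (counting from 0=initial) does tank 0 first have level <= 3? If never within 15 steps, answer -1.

Answer: 4

Derivation:
Step 1: flows [0->1,0=2,3->0] -> levels [6 1 6 6]
Step 2: flows [0->1,0=2,0=3] -> levels [5 2 6 6]
Step 3: flows [0->1,2->0,3->0] -> levels [6 3 5 5]
Step 4: flows [0->1,0->2,0->3] -> levels [3 4 6 6]
Tank 0 first reaches <=3 at step 4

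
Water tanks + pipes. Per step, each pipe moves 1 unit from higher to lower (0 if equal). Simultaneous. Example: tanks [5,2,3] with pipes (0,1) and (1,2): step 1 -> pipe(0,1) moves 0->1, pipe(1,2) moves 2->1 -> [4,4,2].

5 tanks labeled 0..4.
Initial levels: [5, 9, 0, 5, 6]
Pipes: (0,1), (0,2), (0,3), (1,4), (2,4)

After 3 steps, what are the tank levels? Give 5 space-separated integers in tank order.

Answer: 4 6 6 5 4

Derivation:
Step 1: flows [1->0,0->2,0=3,1->4,4->2] -> levels [5 7 2 5 6]
Step 2: flows [1->0,0->2,0=3,1->4,4->2] -> levels [5 5 4 5 6]
Step 3: flows [0=1,0->2,0=3,4->1,4->2] -> levels [4 6 6 5 4]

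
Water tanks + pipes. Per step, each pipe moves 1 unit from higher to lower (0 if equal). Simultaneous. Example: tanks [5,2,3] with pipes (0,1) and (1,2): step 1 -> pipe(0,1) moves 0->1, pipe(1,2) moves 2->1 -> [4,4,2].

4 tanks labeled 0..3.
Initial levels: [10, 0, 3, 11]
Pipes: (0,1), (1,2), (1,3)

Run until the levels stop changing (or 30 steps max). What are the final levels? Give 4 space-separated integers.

Step 1: flows [0->1,2->1,3->1] -> levels [9 3 2 10]
Step 2: flows [0->1,1->2,3->1] -> levels [8 4 3 9]
Step 3: flows [0->1,1->2,3->1] -> levels [7 5 4 8]
Step 4: flows [0->1,1->2,3->1] -> levels [6 6 5 7]
Step 5: flows [0=1,1->2,3->1] -> levels [6 6 6 6]
Step 6: flows [0=1,1=2,1=3] -> levels [6 6 6 6]
  -> stable (no change)

Answer: 6 6 6 6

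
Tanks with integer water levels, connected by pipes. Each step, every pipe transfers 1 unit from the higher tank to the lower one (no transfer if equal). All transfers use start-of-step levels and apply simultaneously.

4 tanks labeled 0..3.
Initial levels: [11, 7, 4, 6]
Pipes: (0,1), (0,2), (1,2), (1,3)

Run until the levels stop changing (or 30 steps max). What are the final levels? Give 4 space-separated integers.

Answer: 7 8 7 6

Derivation:
Step 1: flows [0->1,0->2,1->2,1->3] -> levels [9 6 6 7]
Step 2: flows [0->1,0->2,1=2,3->1] -> levels [7 8 7 6]
Step 3: flows [1->0,0=2,1->2,1->3] -> levels [8 5 8 7]
Step 4: flows [0->1,0=2,2->1,3->1] -> levels [7 8 7 6]
  -> period-2 cycle: step 4 state = step 2 state; never stabilizes
  -> state at step 30: (30-2) mod 2 = 0, same as step 2 -> [7 8 7 6]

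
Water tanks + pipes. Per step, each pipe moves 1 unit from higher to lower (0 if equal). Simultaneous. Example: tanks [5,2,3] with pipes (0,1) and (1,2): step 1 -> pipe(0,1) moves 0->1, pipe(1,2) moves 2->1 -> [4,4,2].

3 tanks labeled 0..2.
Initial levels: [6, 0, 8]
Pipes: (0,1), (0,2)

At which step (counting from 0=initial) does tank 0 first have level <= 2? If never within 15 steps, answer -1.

Step 1: flows [0->1,2->0] -> levels [6 1 7]
Step 2: flows [0->1,2->0] -> levels [6 2 6]
Step 3: flows [0->1,0=2] -> levels [5 3 6]
Step 4: flows [0->1,2->0] -> levels [5 4 5]
Step 5: flows [0->1,0=2] -> levels [4 5 5]
Step 6: flows [1->0,2->0] -> levels [6 4 4]
Step 7: flows [0->1,0->2] -> levels [4 5 5]
  -> period-2 cycle (repeats step 5); tank 0 never drops to <=2
Tank 0 never reaches <=2 within 15 steps

Answer: -1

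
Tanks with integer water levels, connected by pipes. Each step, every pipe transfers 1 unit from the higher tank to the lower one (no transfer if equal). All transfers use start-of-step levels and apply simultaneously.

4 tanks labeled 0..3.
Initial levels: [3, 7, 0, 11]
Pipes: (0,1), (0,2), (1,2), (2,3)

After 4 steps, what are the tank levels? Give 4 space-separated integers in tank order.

Step 1: flows [1->0,0->2,1->2,3->2] -> levels [3 5 3 10]
Step 2: flows [1->0,0=2,1->2,3->2] -> levels [4 3 5 9]
Step 3: flows [0->1,2->0,2->1,3->2] -> levels [4 5 4 8]
Step 4: flows [1->0,0=2,1->2,3->2] -> levels [5 3 6 7]

Answer: 5 3 6 7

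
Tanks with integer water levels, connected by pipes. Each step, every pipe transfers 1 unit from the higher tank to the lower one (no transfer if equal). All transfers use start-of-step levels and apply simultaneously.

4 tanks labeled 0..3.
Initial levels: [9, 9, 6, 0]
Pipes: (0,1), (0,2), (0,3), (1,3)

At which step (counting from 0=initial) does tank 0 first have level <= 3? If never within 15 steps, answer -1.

Step 1: flows [0=1,0->2,0->3,1->3] -> levels [7 8 7 2]
Step 2: flows [1->0,0=2,0->3,1->3] -> levels [7 6 7 4]
Step 3: flows [0->1,0=2,0->3,1->3] -> levels [5 6 7 6]
Step 4: flows [1->0,2->0,3->0,1=3] -> levels [8 5 6 5]
Step 5: flows [0->1,0->2,0->3,1=3] -> levels [5 6 7 6]
  -> period-2 cycle (repeats step 3); tank 0 never drops to <=3
Tank 0 never reaches <=3 within 15 steps

Answer: -1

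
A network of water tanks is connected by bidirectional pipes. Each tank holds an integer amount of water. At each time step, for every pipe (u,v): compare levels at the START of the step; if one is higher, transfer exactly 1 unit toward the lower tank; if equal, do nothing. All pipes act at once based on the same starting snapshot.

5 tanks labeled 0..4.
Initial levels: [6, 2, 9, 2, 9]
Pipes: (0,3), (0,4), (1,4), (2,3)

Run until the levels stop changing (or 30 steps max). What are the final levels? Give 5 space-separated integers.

Step 1: flows [0->3,4->0,4->1,2->3] -> levels [6 3 8 4 7]
Step 2: flows [0->3,4->0,4->1,2->3] -> levels [6 4 7 6 5]
Step 3: flows [0=3,0->4,4->1,2->3] -> levels [5 5 6 7 5]
Step 4: flows [3->0,0=4,1=4,3->2] -> levels [6 5 7 5 5]
Step 5: flows [0->3,0->4,1=4,2->3] -> levels [4 5 6 7 6]
Step 6: flows [3->0,4->0,4->1,3->2] -> levels [6 6 7 5 4]
Step 7: flows [0->3,0->4,1->4,2->3] -> levels [4 5 6 7 6]
  -> period-2 cycle: step 7 state = step 5 state; never stabilizes
  -> state at step 30: (30-5) mod 2 = 1, same as step 6 -> [6 6 7 5 4]

Answer: 6 6 7 5 4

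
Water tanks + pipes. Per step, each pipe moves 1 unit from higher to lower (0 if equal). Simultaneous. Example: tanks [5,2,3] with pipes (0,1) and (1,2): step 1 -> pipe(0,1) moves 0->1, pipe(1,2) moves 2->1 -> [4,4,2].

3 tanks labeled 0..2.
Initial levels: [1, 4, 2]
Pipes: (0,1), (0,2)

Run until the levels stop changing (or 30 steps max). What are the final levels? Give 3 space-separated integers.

Answer: 1 3 3

Derivation:
Step 1: flows [1->0,2->0] -> levels [3 3 1]
Step 2: flows [0=1,0->2] -> levels [2 3 2]
Step 3: flows [1->0,0=2] -> levels [3 2 2]
Step 4: flows [0->1,0->2] -> levels [1 3 3]
Step 5: flows [1->0,2->0] -> levels [3 2 2]
  -> period-2 cycle: step 5 state = step 3 state; never stabilizes
  -> state at step 30: (30-3) mod 2 = 1, same as step 4 -> [1 3 3]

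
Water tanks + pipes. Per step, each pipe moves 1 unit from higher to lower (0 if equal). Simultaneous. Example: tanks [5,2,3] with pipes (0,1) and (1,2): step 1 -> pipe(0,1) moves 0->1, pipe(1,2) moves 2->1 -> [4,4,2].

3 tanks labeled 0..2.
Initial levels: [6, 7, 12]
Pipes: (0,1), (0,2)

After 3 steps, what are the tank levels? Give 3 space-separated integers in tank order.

Answer: 8 8 9

Derivation:
Step 1: flows [1->0,2->0] -> levels [8 6 11]
Step 2: flows [0->1,2->0] -> levels [8 7 10]
Step 3: flows [0->1,2->0] -> levels [8 8 9]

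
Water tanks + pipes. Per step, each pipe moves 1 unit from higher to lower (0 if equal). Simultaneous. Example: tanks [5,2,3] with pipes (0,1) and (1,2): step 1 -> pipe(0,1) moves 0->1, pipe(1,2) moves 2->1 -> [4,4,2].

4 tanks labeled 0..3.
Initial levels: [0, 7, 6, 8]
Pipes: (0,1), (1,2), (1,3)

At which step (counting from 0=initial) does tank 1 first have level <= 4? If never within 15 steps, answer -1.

Step 1: flows [1->0,1->2,3->1] -> levels [1 6 7 7]
Step 2: flows [1->0,2->1,3->1] -> levels [2 7 6 6]
Step 3: flows [1->0,1->2,1->3] -> levels [3 4 7 7]
Tank 1 first reaches <=4 at step 3

Answer: 3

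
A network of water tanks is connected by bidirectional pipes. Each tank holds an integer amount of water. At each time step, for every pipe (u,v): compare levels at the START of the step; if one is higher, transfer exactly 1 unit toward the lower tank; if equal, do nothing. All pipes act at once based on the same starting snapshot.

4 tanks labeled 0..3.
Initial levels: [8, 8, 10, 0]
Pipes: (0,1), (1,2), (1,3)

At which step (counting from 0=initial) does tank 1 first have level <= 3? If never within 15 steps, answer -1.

Answer: -1

Derivation:
Step 1: flows [0=1,2->1,1->3] -> levels [8 8 9 1]
Step 2: flows [0=1,2->1,1->3] -> levels [8 8 8 2]
Step 3: flows [0=1,1=2,1->3] -> levels [8 7 8 3]
Step 4: flows [0->1,2->1,1->3] -> levels [7 8 7 4]
Step 5: flows [1->0,1->2,1->3] -> levels [8 5 8 5]
Step 6: flows [0->1,2->1,1=3] -> levels [7 7 7 5]
Step 7: flows [0=1,1=2,1->3] -> levels [7 6 7 6]
Step 8: flows [0->1,2->1,1=3] -> levels [6 8 6 6]
Step 9: flows [1->0,1->2,1->3] -> levels [7 5 7 7]
Step 10: flows [0->1,2->1,3->1] -> levels [6 8 6 6]
  -> period-2 cycle (repeats step 8); tank 1 never drops to <=3
Tank 1 never reaches <=3 within 15 steps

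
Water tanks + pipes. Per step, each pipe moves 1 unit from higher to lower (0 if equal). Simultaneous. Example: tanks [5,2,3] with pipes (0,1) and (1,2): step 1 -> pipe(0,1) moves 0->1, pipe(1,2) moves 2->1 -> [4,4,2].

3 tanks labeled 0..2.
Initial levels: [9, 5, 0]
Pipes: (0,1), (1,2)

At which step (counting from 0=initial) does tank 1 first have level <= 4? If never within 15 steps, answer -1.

Answer: 5

Derivation:
Step 1: flows [0->1,1->2] -> levels [8 5 1]
Step 2: flows [0->1,1->2] -> levels [7 5 2]
Step 3: flows [0->1,1->2] -> levels [6 5 3]
Step 4: flows [0->1,1->2] -> levels [5 5 4]
Step 5: flows [0=1,1->2] -> levels [5 4 5]
Tank 1 first reaches <=4 at step 5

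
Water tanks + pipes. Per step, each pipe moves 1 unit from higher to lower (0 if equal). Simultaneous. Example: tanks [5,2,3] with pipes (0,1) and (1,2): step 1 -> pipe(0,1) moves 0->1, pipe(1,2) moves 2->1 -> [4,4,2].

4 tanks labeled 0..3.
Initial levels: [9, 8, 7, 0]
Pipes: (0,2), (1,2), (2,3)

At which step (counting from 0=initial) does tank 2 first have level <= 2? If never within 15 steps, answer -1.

Answer: -1

Derivation:
Step 1: flows [0->2,1->2,2->3] -> levels [8 7 8 1]
Step 2: flows [0=2,2->1,2->3] -> levels [8 8 6 2]
Step 3: flows [0->2,1->2,2->3] -> levels [7 7 7 3]
Step 4: flows [0=2,1=2,2->3] -> levels [7 7 6 4]
Step 5: flows [0->2,1->2,2->3] -> levels [6 6 7 5]
Step 6: flows [2->0,2->1,2->3] -> levels [7 7 4 6]
Step 7: flows [0->2,1->2,3->2] -> levels [6 6 7 5]
  -> period-2 cycle (repeats step 5); tank 2 never drops to <=2
Tank 2 never reaches <=2 within 15 steps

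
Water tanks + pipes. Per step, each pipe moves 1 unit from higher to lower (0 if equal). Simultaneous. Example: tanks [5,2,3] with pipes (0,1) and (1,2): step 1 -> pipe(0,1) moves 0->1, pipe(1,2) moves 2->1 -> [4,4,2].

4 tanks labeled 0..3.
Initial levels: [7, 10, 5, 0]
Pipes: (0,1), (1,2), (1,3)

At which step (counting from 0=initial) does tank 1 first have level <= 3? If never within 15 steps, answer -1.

Step 1: flows [1->0,1->2,1->3] -> levels [8 7 6 1]
Step 2: flows [0->1,1->2,1->3] -> levels [7 6 7 2]
Step 3: flows [0->1,2->1,1->3] -> levels [6 7 6 3]
Step 4: flows [1->0,1->2,1->3] -> levels [7 4 7 4]
Step 5: flows [0->1,2->1,1=3] -> levels [6 6 6 4]
Step 6: flows [0=1,1=2,1->3] -> levels [6 5 6 5]
Step 7: flows [0->1,2->1,1=3] -> levels [5 7 5 5]
Step 8: flows [1->0,1->2,1->3] -> levels [6 4 6 6]
Step 9: flows [0->1,2->1,3->1] -> levels [5 7 5 5]
  -> period-2 cycle (repeats step 7); tank 1 never drops to <=3
Tank 1 never reaches <=3 within 15 steps

Answer: -1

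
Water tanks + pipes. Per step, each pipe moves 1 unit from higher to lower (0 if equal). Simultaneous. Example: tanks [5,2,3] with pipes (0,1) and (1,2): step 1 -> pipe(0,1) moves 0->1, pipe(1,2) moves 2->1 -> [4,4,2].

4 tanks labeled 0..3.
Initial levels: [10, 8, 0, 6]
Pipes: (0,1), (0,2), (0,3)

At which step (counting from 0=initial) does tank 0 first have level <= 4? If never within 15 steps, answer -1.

Step 1: flows [0->1,0->2,0->3] -> levels [7 9 1 7]
Step 2: flows [1->0,0->2,0=3] -> levels [7 8 2 7]
Step 3: flows [1->0,0->2,0=3] -> levels [7 7 3 7]
Step 4: flows [0=1,0->2,0=3] -> levels [6 7 4 7]
Step 5: flows [1->0,0->2,3->0] -> levels [7 6 5 6]
Step 6: flows [0->1,0->2,0->3] -> levels [4 7 6 7]
Tank 0 first reaches <=4 at step 6

Answer: 6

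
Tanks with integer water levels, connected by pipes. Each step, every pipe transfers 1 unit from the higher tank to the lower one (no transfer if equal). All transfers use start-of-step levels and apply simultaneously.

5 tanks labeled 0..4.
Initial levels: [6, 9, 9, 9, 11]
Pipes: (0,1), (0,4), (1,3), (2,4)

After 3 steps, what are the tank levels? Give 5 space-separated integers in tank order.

Answer: 9 8 9 9 9

Derivation:
Step 1: flows [1->0,4->0,1=3,4->2] -> levels [8 8 10 9 9]
Step 2: flows [0=1,4->0,3->1,2->4] -> levels [9 9 9 8 9]
Step 3: flows [0=1,0=4,1->3,2=4] -> levels [9 8 9 9 9]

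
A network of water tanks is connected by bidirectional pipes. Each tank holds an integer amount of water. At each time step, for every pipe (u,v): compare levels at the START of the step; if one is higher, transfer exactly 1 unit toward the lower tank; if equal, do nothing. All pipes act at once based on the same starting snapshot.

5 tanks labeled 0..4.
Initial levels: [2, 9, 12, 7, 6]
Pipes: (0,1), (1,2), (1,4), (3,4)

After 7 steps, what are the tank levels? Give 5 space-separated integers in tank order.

Answer: 7 6 8 7 8

Derivation:
Step 1: flows [1->0,2->1,1->4,3->4] -> levels [3 8 11 6 8]
Step 2: flows [1->0,2->1,1=4,4->3] -> levels [4 8 10 7 7]
Step 3: flows [1->0,2->1,1->4,3=4] -> levels [5 7 9 7 8]
Step 4: flows [1->0,2->1,4->1,4->3] -> levels [6 8 8 8 6]
Step 5: flows [1->0,1=2,1->4,3->4] -> levels [7 6 8 7 8]
Step 6: flows [0->1,2->1,4->1,4->3] -> levels [6 9 7 8 6]
Step 7: flows [1->0,1->2,1->4,3->4] -> levels [7 6 8 7 8]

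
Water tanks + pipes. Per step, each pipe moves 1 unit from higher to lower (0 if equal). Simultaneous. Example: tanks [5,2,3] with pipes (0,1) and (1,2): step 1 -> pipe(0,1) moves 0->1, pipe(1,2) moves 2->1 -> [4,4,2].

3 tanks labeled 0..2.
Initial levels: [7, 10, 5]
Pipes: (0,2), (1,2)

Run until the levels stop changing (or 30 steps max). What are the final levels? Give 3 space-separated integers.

Step 1: flows [0->2,1->2] -> levels [6 9 7]
Step 2: flows [2->0,1->2] -> levels [7 8 7]
Step 3: flows [0=2,1->2] -> levels [7 7 8]
Step 4: flows [2->0,2->1] -> levels [8 8 6]
Step 5: flows [0->2,1->2] -> levels [7 7 8]
  -> period-2 cycle: step 5 state = step 3 state; never stabilizes
  -> state at step 30: (30-3) mod 2 = 1, same as step 4 -> [8 8 6]

Answer: 8 8 6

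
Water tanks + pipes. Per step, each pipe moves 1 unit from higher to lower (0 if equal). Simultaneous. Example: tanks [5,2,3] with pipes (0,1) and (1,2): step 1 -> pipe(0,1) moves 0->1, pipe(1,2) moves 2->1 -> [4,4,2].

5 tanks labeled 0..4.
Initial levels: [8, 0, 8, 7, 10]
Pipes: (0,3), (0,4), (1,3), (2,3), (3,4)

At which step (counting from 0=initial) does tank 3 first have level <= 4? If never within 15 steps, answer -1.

Answer: 5

Derivation:
Step 1: flows [0->3,4->0,3->1,2->3,4->3] -> levels [8 1 7 9 8]
Step 2: flows [3->0,0=4,3->1,3->2,3->4] -> levels [9 2 8 5 9]
Step 3: flows [0->3,0=4,3->1,2->3,4->3] -> levels [8 3 7 7 8]
Step 4: flows [0->3,0=4,3->1,2=3,4->3] -> levels [7 4 7 8 7]
Step 5: flows [3->0,0=4,3->1,3->2,3->4] -> levels [8 5 8 4 8]
Tank 3 first reaches <=4 at step 5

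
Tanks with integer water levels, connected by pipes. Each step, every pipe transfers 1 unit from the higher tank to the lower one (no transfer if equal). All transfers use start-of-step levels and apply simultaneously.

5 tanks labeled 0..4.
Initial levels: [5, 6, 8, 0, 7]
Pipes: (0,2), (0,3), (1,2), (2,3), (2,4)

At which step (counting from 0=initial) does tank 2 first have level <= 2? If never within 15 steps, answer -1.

Step 1: flows [2->0,0->3,2->1,2->3,2->4] -> levels [5 7 4 2 8]
Step 2: flows [0->2,0->3,1->2,2->3,4->2] -> levels [3 6 6 4 7]
Step 3: flows [2->0,3->0,1=2,2->3,4->2] -> levels [5 6 5 4 6]
Step 4: flows [0=2,0->3,1->2,2->3,4->2] -> levels [4 5 6 6 5]
Step 5: flows [2->0,3->0,2->1,2=3,2->4] -> levels [6 6 3 5 6]
Step 6: flows [0->2,0->3,1->2,3->2,4->2] -> levels [4 5 7 5 5]
Step 7: flows [2->0,3->0,2->1,2->3,2->4] -> levels [6 6 3 5 6]
  -> period-2 cycle (repeats step 5); tank 2 never drops to <=2
Tank 2 never reaches <=2 within 15 steps

Answer: -1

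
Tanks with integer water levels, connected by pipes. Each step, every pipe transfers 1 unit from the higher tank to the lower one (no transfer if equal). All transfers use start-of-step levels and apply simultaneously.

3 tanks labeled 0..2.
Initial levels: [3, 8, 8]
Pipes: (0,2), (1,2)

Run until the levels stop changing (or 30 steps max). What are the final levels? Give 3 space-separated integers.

Answer: 6 6 7

Derivation:
Step 1: flows [2->0,1=2] -> levels [4 8 7]
Step 2: flows [2->0,1->2] -> levels [5 7 7]
Step 3: flows [2->0,1=2] -> levels [6 7 6]
Step 4: flows [0=2,1->2] -> levels [6 6 7]
Step 5: flows [2->0,2->1] -> levels [7 7 5]
Step 6: flows [0->2,1->2] -> levels [6 6 7]
  -> period-2 cycle: step 6 state = step 4 state; never stabilizes
  -> state at step 30: (30-4) mod 2 = 0, same as step 4 -> [6 6 7]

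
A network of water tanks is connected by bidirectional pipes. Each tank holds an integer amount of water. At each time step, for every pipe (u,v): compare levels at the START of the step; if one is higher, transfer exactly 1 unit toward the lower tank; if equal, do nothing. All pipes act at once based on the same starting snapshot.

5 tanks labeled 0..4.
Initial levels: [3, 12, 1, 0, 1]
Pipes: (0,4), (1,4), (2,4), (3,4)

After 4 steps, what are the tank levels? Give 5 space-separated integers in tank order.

Answer: 2 8 2 2 3

Derivation:
Step 1: flows [0->4,1->4,2=4,4->3] -> levels [2 11 1 1 2]
Step 2: flows [0=4,1->4,4->2,4->3] -> levels [2 10 2 2 1]
Step 3: flows [0->4,1->4,2->4,3->4] -> levels [1 9 1 1 5]
Step 4: flows [4->0,1->4,4->2,4->3] -> levels [2 8 2 2 3]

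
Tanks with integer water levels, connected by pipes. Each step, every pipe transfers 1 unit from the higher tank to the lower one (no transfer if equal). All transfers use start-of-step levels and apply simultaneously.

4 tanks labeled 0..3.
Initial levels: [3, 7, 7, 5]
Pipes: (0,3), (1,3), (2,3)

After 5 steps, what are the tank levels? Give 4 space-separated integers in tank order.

Step 1: flows [3->0,1->3,2->3] -> levels [4 6 6 6]
Step 2: flows [3->0,1=3,2=3] -> levels [5 6 6 5]
Step 3: flows [0=3,1->3,2->3] -> levels [5 5 5 7]
Step 4: flows [3->0,3->1,3->2] -> levels [6 6 6 4]
Step 5: flows [0->3,1->3,2->3] -> levels [5 5 5 7]

Answer: 5 5 5 7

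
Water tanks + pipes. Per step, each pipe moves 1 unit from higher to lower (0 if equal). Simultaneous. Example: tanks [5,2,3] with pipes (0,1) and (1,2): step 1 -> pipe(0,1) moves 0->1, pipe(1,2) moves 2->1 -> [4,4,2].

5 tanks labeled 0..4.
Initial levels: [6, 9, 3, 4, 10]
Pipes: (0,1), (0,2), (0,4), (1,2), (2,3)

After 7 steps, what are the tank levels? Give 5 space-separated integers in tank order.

Step 1: flows [1->0,0->2,4->0,1->2,3->2] -> levels [7 7 6 3 9]
Step 2: flows [0=1,0->2,4->0,1->2,2->3] -> levels [7 6 7 4 8]
Step 3: flows [0->1,0=2,4->0,2->1,2->3] -> levels [7 8 5 5 7]
Step 4: flows [1->0,0->2,0=4,1->2,2=3] -> levels [7 6 7 5 7]
Step 5: flows [0->1,0=2,0=4,2->1,2->3] -> levels [6 8 5 6 7]
Step 6: flows [1->0,0->2,4->0,1->2,3->2] -> levels [7 6 8 5 6]
Step 7: flows [0->1,2->0,0->4,2->1,2->3] -> levels [6 8 5 6 7]

Answer: 6 8 5 6 7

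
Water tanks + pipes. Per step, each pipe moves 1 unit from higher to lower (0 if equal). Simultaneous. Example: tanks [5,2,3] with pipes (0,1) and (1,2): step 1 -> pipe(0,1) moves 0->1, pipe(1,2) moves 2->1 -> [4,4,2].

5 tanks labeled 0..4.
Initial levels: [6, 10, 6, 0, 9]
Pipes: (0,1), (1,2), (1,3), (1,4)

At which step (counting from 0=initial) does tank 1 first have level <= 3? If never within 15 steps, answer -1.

Step 1: flows [1->0,1->2,1->3,1->4] -> levels [7 6 7 1 10]
Step 2: flows [0->1,2->1,1->3,4->1] -> levels [6 8 6 2 9]
Step 3: flows [1->0,1->2,1->3,4->1] -> levels [7 6 7 3 8]
Step 4: flows [0->1,2->1,1->3,4->1] -> levels [6 8 6 4 7]
Step 5: flows [1->0,1->2,1->3,1->4] -> levels [7 4 7 5 8]
Step 6: flows [0->1,2->1,3->1,4->1] -> levels [6 8 6 4 7]
  -> period-2 cycle (repeats step 4); tank 1 never drops to <=3
Tank 1 never reaches <=3 within 15 steps

Answer: -1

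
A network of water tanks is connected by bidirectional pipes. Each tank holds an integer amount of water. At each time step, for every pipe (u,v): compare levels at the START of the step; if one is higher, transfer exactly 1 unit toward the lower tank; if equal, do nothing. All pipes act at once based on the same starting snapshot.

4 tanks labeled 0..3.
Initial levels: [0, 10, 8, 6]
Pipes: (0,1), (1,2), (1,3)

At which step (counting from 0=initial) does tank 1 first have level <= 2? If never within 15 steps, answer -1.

Answer: -1

Derivation:
Step 1: flows [1->0,1->2,1->3] -> levels [1 7 9 7]
Step 2: flows [1->0,2->1,1=3] -> levels [2 7 8 7]
Step 3: flows [1->0,2->1,1=3] -> levels [3 7 7 7]
Step 4: flows [1->0,1=2,1=3] -> levels [4 6 7 7]
Step 5: flows [1->0,2->1,3->1] -> levels [5 7 6 6]
Step 6: flows [1->0,1->2,1->3] -> levels [6 4 7 7]
Step 7: flows [0->1,2->1,3->1] -> levels [5 7 6 6]
  -> period-2 cycle (repeats step 5); tank 1 never drops to <=2
Tank 1 never reaches <=2 within 15 steps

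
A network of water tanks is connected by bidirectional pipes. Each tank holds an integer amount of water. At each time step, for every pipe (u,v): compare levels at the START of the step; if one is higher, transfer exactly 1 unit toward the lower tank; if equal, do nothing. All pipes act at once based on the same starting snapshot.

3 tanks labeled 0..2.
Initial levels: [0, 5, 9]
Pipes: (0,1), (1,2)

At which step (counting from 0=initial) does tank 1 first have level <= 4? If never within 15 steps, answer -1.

Answer: 5

Derivation:
Step 1: flows [1->0,2->1] -> levels [1 5 8]
Step 2: flows [1->0,2->1] -> levels [2 5 7]
Step 3: flows [1->0,2->1] -> levels [3 5 6]
Step 4: flows [1->0,2->1] -> levels [4 5 5]
Step 5: flows [1->0,1=2] -> levels [5 4 5]
Tank 1 first reaches <=4 at step 5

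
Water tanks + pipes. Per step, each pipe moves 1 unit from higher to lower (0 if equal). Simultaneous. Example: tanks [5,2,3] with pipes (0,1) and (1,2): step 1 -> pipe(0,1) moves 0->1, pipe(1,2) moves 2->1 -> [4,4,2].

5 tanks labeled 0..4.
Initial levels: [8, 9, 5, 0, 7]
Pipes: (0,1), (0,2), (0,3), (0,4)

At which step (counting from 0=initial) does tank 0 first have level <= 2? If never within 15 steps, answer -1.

Answer: -1

Derivation:
Step 1: flows [1->0,0->2,0->3,0->4] -> levels [6 8 6 1 8]
Step 2: flows [1->0,0=2,0->3,4->0] -> levels [7 7 6 2 7]
Step 3: flows [0=1,0->2,0->3,0=4] -> levels [5 7 7 3 7]
Step 4: flows [1->0,2->0,0->3,4->0] -> levels [7 6 6 4 6]
Step 5: flows [0->1,0->2,0->3,0->4] -> levels [3 7 7 5 7]
Step 6: flows [1->0,2->0,3->0,4->0] -> levels [7 6 6 4 6]
  -> period-2 cycle (repeats step 4); tank 0 never drops to <=2
Tank 0 never reaches <=2 within 15 steps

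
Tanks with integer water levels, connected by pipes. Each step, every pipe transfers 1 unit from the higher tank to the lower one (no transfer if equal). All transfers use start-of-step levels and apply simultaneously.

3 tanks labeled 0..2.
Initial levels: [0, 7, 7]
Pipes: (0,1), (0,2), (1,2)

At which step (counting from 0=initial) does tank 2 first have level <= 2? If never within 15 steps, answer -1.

Step 1: flows [1->0,2->0,1=2] -> levels [2 6 6]
Step 2: flows [1->0,2->0,1=2] -> levels [4 5 5]
Step 3: flows [1->0,2->0,1=2] -> levels [6 4 4]
Step 4: flows [0->1,0->2,1=2] -> levels [4 5 5]
  -> period-2 cycle (repeats step 2); tank 2 never drops to <=2
Tank 2 never reaches <=2 within 15 steps

Answer: -1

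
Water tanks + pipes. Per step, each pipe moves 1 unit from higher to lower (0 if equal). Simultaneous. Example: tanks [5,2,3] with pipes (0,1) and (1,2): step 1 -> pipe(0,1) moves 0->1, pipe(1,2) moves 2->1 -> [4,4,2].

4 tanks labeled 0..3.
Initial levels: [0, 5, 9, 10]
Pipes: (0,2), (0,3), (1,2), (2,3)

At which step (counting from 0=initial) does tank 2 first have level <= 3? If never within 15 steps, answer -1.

Step 1: flows [2->0,3->0,2->1,3->2] -> levels [2 6 8 8]
Step 2: flows [2->0,3->0,2->1,2=3] -> levels [4 7 6 7]
Step 3: flows [2->0,3->0,1->2,3->2] -> levels [6 6 7 5]
Step 4: flows [2->0,0->3,2->1,2->3] -> levels [6 7 4 7]
Step 5: flows [0->2,3->0,1->2,3->2] -> levels [6 6 7 5]
  -> period-2 cycle (repeats step 3); tank 2 never drops to <=3
Tank 2 never reaches <=3 within 15 steps

Answer: -1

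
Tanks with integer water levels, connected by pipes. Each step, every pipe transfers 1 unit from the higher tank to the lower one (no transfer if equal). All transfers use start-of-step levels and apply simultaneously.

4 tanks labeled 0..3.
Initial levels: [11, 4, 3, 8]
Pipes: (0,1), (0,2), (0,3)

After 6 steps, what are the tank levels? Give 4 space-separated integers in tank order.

Step 1: flows [0->1,0->2,0->3] -> levels [8 5 4 9]
Step 2: flows [0->1,0->2,3->0] -> levels [7 6 5 8]
Step 3: flows [0->1,0->2,3->0] -> levels [6 7 6 7]
Step 4: flows [1->0,0=2,3->0] -> levels [8 6 6 6]
Step 5: flows [0->1,0->2,0->3] -> levels [5 7 7 7]
Step 6: flows [1->0,2->0,3->0] -> levels [8 6 6 6]

Answer: 8 6 6 6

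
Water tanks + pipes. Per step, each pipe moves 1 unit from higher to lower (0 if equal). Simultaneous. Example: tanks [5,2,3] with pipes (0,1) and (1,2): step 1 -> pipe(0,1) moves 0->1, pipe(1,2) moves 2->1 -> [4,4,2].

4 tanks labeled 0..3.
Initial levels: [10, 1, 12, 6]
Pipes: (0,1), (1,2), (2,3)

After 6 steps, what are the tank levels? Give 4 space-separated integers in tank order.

Answer: 8 6 8 7

Derivation:
Step 1: flows [0->1,2->1,2->3] -> levels [9 3 10 7]
Step 2: flows [0->1,2->1,2->3] -> levels [8 5 8 8]
Step 3: flows [0->1,2->1,2=3] -> levels [7 7 7 8]
Step 4: flows [0=1,1=2,3->2] -> levels [7 7 8 7]
Step 5: flows [0=1,2->1,2->3] -> levels [7 8 6 8]
Step 6: flows [1->0,1->2,3->2] -> levels [8 6 8 7]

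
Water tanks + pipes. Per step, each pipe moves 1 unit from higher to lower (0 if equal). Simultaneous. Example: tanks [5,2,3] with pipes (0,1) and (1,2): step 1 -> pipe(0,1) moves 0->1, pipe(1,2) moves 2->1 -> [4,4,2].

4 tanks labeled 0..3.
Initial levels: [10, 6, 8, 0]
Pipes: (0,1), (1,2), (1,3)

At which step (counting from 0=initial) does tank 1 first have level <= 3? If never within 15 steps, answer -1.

Answer: -1

Derivation:
Step 1: flows [0->1,2->1,1->3] -> levels [9 7 7 1]
Step 2: flows [0->1,1=2,1->3] -> levels [8 7 7 2]
Step 3: flows [0->1,1=2,1->3] -> levels [7 7 7 3]
Step 4: flows [0=1,1=2,1->3] -> levels [7 6 7 4]
Step 5: flows [0->1,2->1,1->3] -> levels [6 7 6 5]
Step 6: flows [1->0,1->2,1->3] -> levels [7 4 7 6]
Step 7: flows [0->1,2->1,3->1] -> levels [6 7 6 5]
  -> period-2 cycle (repeats step 5); tank 1 never drops to <=3
Tank 1 never reaches <=3 within 15 steps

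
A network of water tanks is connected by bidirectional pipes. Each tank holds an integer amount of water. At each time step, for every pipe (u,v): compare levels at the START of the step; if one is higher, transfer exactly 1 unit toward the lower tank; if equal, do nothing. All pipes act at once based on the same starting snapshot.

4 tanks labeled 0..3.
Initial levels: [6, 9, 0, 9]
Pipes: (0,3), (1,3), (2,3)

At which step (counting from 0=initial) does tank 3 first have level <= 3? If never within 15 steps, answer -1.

Answer: -1

Derivation:
Step 1: flows [3->0,1=3,3->2] -> levels [7 9 1 7]
Step 2: flows [0=3,1->3,3->2] -> levels [7 8 2 7]
Step 3: flows [0=3,1->3,3->2] -> levels [7 7 3 7]
Step 4: flows [0=3,1=3,3->2] -> levels [7 7 4 6]
Step 5: flows [0->3,1->3,3->2] -> levels [6 6 5 7]
Step 6: flows [3->0,3->1,3->2] -> levels [7 7 6 4]
Step 7: flows [0->3,1->3,2->3] -> levels [6 6 5 7]
  -> period-2 cycle (repeats step 5); tank 3 never drops to <=3
Tank 3 never reaches <=3 within 15 steps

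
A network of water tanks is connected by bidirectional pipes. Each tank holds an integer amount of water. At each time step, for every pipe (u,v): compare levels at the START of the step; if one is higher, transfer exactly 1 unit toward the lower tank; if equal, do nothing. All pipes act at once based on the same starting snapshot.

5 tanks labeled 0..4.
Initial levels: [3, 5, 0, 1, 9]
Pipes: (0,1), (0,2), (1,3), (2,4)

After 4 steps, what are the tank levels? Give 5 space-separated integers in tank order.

Answer: 4 2 4 3 5

Derivation:
Step 1: flows [1->0,0->2,1->3,4->2] -> levels [3 3 2 2 8]
Step 2: flows [0=1,0->2,1->3,4->2] -> levels [2 2 4 3 7]
Step 3: flows [0=1,2->0,3->1,4->2] -> levels [3 3 4 2 6]
Step 4: flows [0=1,2->0,1->3,4->2] -> levels [4 2 4 3 5]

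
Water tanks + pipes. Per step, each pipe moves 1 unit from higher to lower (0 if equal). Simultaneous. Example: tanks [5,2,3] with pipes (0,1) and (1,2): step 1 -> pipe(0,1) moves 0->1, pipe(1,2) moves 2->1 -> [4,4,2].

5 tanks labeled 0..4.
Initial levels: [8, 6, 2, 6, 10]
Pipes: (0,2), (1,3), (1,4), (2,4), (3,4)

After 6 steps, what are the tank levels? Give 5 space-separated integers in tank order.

Step 1: flows [0->2,1=3,4->1,4->2,4->3] -> levels [7 7 4 7 7]
Step 2: flows [0->2,1=3,1=4,4->2,3=4] -> levels [6 7 6 7 6]
Step 3: flows [0=2,1=3,1->4,2=4,3->4] -> levels [6 6 6 6 8]
Step 4: flows [0=2,1=3,4->1,4->2,4->3] -> levels [6 7 7 7 5]
Step 5: flows [2->0,1=3,1->4,2->4,3->4] -> levels [7 6 5 6 8]
Step 6: flows [0->2,1=3,4->1,4->2,4->3] -> levels [6 7 7 7 5]

Answer: 6 7 7 7 5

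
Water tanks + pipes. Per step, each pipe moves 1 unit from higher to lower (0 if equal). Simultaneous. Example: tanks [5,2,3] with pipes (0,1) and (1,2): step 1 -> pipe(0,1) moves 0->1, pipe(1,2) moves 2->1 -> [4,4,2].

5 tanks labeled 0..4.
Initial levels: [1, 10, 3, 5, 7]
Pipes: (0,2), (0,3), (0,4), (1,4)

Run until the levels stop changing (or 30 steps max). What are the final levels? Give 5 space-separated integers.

Step 1: flows [2->0,3->0,4->0,1->4] -> levels [4 9 2 4 7]
Step 2: flows [0->2,0=3,4->0,1->4] -> levels [4 8 3 4 7]
Step 3: flows [0->2,0=3,4->0,1->4] -> levels [4 7 4 4 7]
Step 4: flows [0=2,0=3,4->0,1=4] -> levels [5 7 4 4 6]
Step 5: flows [0->2,0->3,4->0,1->4] -> levels [4 6 5 5 6]
Step 6: flows [2->0,3->0,4->0,1=4] -> levels [7 6 4 4 5]
Step 7: flows [0->2,0->3,0->4,1->4] -> levels [4 5 5 5 7]
Step 8: flows [2->0,3->0,4->0,4->1] -> levels [7 6 4 4 5]
  -> period-2 cycle: step 8 state = step 6 state; never stabilizes
  -> state at step 30: (30-6) mod 2 = 0, same as step 6 -> [7 6 4 4 5]

Answer: 7 6 4 4 5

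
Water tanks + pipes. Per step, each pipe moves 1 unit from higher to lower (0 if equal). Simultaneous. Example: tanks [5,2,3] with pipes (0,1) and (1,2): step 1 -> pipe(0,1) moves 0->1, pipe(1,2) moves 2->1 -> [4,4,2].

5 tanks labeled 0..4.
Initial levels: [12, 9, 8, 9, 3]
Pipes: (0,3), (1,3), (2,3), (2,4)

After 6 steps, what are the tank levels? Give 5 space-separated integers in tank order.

Answer: 9 9 9 7 7

Derivation:
Step 1: flows [0->3,1=3,3->2,2->4] -> levels [11 9 8 9 4]
Step 2: flows [0->3,1=3,3->2,2->4] -> levels [10 9 8 9 5]
Step 3: flows [0->3,1=3,3->2,2->4] -> levels [9 9 8 9 6]
Step 4: flows [0=3,1=3,3->2,2->4] -> levels [9 9 8 8 7]
Step 5: flows [0->3,1->3,2=3,2->4] -> levels [8 8 7 10 8]
Step 6: flows [3->0,3->1,3->2,4->2] -> levels [9 9 9 7 7]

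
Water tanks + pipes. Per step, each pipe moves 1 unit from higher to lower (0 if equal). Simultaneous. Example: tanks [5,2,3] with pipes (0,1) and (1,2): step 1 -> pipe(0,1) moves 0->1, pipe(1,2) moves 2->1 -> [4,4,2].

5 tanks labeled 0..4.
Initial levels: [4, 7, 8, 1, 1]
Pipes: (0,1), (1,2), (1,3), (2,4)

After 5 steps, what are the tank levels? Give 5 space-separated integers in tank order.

Answer: 4 6 3 4 4

Derivation:
Step 1: flows [1->0,2->1,1->3,2->4] -> levels [5 6 6 2 2]
Step 2: flows [1->0,1=2,1->3,2->4] -> levels [6 4 5 3 3]
Step 3: flows [0->1,2->1,1->3,2->4] -> levels [5 5 3 4 4]
Step 4: flows [0=1,1->2,1->3,4->2] -> levels [5 3 5 5 3]
Step 5: flows [0->1,2->1,3->1,2->4] -> levels [4 6 3 4 4]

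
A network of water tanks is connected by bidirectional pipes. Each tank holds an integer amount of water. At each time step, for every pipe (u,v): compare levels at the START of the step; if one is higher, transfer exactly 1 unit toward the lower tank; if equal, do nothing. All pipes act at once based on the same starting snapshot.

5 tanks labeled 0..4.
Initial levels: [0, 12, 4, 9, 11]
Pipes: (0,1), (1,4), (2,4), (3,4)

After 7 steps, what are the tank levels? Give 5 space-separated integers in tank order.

Step 1: flows [1->0,1->4,4->2,4->3] -> levels [1 10 5 10 10]
Step 2: flows [1->0,1=4,4->2,3=4] -> levels [2 9 6 10 9]
Step 3: flows [1->0,1=4,4->2,3->4] -> levels [3 8 7 9 9]
Step 4: flows [1->0,4->1,4->2,3=4] -> levels [4 8 8 9 7]
Step 5: flows [1->0,1->4,2->4,3->4] -> levels [5 6 7 8 10]
Step 6: flows [1->0,4->1,4->2,4->3] -> levels [6 6 8 9 7]
Step 7: flows [0=1,4->1,2->4,3->4] -> levels [6 7 7 8 8]

Answer: 6 7 7 8 8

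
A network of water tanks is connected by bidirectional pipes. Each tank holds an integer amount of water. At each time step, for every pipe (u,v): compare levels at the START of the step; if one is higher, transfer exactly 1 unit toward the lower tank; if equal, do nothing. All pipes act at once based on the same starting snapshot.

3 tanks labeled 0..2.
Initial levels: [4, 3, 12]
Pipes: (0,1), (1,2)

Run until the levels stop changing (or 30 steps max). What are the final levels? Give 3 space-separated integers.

Step 1: flows [0->1,2->1] -> levels [3 5 11]
Step 2: flows [1->0,2->1] -> levels [4 5 10]
Step 3: flows [1->0,2->1] -> levels [5 5 9]
Step 4: flows [0=1,2->1] -> levels [5 6 8]
Step 5: flows [1->0,2->1] -> levels [6 6 7]
Step 6: flows [0=1,2->1] -> levels [6 7 6]
Step 7: flows [1->0,1->2] -> levels [7 5 7]
Step 8: flows [0->1,2->1] -> levels [6 7 6]
  -> period-2 cycle: step 8 state = step 6 state; never stabilizes
  -> state at step 30: (30-6) mod 2 = 0, same as step 6 -> [6 7 6]

Answer: 6 7 6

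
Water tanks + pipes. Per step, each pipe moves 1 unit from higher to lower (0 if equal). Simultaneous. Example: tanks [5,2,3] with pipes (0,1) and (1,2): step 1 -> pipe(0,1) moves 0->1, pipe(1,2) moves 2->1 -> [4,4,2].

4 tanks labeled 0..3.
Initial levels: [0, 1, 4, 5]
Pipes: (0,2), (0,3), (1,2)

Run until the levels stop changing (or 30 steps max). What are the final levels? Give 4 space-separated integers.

Step 1: flows [2->0,3->0,2->1] -> levels [2 2 2 4]
Step 2: flows [0=2,3->0,1=2] -> levels [3 2 2 3]
Step 3: flows [0->2,0=3,1=2] -> levels [2 2 3 3]
Step 4: flows [2->0,3->0,2->1] -> levels [4 3 1 2]
Step 5: flows [0->2,0->3,1->2] -> levels [2 2 3 3]
  -> period-2 cycle: step 5 state = step 3 state; never stabilizes
  -> state at step 30: (30-3) mod 2 = 1, same as step 4 -> [4 3 1 2]

Answer: 4 3 1 2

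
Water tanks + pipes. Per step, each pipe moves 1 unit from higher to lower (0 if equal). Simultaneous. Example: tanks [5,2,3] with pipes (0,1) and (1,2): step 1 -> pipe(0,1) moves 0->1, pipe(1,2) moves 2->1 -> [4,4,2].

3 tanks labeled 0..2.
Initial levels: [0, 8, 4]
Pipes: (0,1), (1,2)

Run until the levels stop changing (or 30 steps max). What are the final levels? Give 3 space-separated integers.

Answer: 4 4 4

Derivation:
Step 1: flows [1->0,1->2] -> levels [1 6 5]
Step 2: flows [1->0,1->2] -> levels [2 4 6]
Step 3: flows [1->0,2->1] -> levels [3 4 5]
Step 4: flows [1->0,2->1] -> levels [4 4 4]
Step 5: flows [0=1,1=2] -> levels [4 4 4]
  -> stable (no change)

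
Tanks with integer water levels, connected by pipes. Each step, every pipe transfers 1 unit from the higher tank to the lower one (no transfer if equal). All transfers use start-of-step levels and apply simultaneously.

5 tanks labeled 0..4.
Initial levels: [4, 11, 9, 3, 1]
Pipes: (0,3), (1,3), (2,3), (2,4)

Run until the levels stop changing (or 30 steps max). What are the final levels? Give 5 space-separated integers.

Step 1: flows [0->3,1->3,2->3,2->4] -> levels [3 10 7 6 2]
Step 2: flows [3->0,1->3,2->3,2->4] -> levels [4 9 5 7 3]
Step 3: flows [3->0,1->3,3->2,2->4] -> levels [5 8 5 6 4]
Step 4: flows [3->0,1->3,3->2,2->4] -> levels [6 7 5 5 5]
Step 5: flows [0->3,1->3,2=3,2=4] -> levels [5 6 5 7 5]
Step 6: flows [3->0,3->1,3->2,2=4] -> levels [6 7 6 4 5]
Step 7: flows [0->3,1->3,2->3,2->4] -> levels [5 6 4 7 6]
Step 8: flows [3->0,3->1,3->2,4->2] -> levels [6 7 6 4 5]
  -> period-2 cycle: step 8 state = step 6 state; never stabilizes
  -> state at step 30: (30-6) mod 2 = 0, same as step 6 -> [6 7 6 4 5]

Answer: 6 7 6 4 5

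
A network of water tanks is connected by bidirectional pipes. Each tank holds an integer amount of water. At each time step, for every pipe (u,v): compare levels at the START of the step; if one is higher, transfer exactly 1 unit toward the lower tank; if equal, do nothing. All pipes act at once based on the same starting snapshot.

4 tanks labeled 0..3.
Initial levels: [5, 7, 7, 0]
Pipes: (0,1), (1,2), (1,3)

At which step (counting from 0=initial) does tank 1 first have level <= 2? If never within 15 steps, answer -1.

Answer: -1

Derivation:
Step 1: flows [1->0,1=2,1->3] -> levels [6 5 7 1]
Step 2: flows [0->1,2->1,1->3] -> levels [5 6 6 2]
Step 3: flows [1->0,1=2,1->3] -> levels [6 4 6 3]
Step 4: flows [0->1,2->1,1->3] -> levels [5 5 5 4]
Step 5: flows [0=1,1=2,1->3] -> levels [5 4 5 5]
Step 6: flows [0->1,2->1,3->1] -> levels [4 7 4 4]
Step 7: flows [1->0,1->2,1->3] -> levels [5 4 5 5]
  -> period-2 cycle (repeats step 5); tank 1 never drops to <=2
Tank 1 never reaches <=2 within 15 steps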